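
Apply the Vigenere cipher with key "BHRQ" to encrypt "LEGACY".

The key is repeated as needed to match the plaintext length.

Step 1: Repeat key to match plaintext length:
  Plaintext: LEGACY
  Key:       BHRQBH
Step 2: Encrypt each letter:
  L(11) + B(1) = (11+1) mod 26 = 12 = M
  E(4) + H(7) = (4+7) mod 26 = 11 = L
  G(6) + R(17) = (6+17) mod 26 = 23 = X
  A(0) + Q(16) = (0+16) mod 26 = 16 = Q
  C(2) + B(1) = (2+1) mod 26 = 3 = D
  Y(24) + H(7) = (24+7) mod 26 = 5 = F
Ciphertext: MLXQDF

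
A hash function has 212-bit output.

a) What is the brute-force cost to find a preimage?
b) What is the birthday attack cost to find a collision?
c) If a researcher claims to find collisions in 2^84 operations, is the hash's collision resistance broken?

Step 1: Preimage resistance requires brute-force of 2^212 operations.
Step 2: Collision resistance (birthday bound) = 2^(212/2) = 2^106.
Step 3: The claimed attack costs 2^84 operations.
Step 4: Since 2^84 < 2^106, the claimed attack beats the generic birthday bound, so collision resistance is broken.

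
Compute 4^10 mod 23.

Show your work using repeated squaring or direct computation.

Step 1: Compute 4^10 mod 23 step by step, reducing modulo 23 at each step.
  4^1 mod 23 = 4
  4^2 mod 23 = (4 * 4) mod 23 = 16
  4^3 mod 23 = (16 * 4) mod 23 = 18
  4^4 mod 23 = (18 * 4) mod 23 = 3
  4^5 mod 23 = (3 * 4) mod 23 = 12
  4^6 mod 23 = (12 * 4) mod 23 = 2
  4^7 mod 23 = (2 * 4) mod 23 = 8
  4^8 mod 23 = (8 * 4) mod 23 = 9
  4^9 mod 23 = (9 * 4) mod 23 = 13
  4^10 mod 23 = (13 * 4) mod 23 = 6
Step 2: Result = 6.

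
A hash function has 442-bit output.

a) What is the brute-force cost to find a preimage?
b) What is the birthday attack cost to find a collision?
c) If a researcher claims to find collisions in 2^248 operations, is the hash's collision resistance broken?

Step 1: Preimage resistance requires brute-force of 2^442 operations.
Step 2: Collision resistance (birthday bound) = 2^(442/2) = 2^221.
Step 3: The claimed attack costs 2^248 operations.
Step 4: Since 2^248 >= 2^221, the claimed attack is no faster than the generic birthday attack, so this does not break collision resistance.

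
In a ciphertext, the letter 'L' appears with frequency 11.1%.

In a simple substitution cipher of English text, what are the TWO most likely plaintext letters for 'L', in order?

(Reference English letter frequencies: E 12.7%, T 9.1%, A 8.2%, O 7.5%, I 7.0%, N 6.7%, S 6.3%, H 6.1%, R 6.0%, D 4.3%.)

Step 1: Observed frequency of 'L' is 11.1%.
Step 2: Compute distances to each reference frequency and sort:
  E (12.7%): difference = 1.6% <-- BEST
  T (9.1%): difference = 2.0% <-- RUNNER-UP
  A (8.2%): difference = 2.9%
  O (7.5%): difference = 3.6%
  I (7.0%): difference = 4.1%
Step 3: Most likely is 'E' (12.7%, diff 1.6%); second most likely is 'T' (9.1%, diff 2.0%).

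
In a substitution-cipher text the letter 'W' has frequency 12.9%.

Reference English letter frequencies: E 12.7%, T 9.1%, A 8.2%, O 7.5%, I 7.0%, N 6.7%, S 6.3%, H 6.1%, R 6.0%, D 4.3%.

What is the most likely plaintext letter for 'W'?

Step 1: The observed frequency is 12.9%.
Step 2: Compare with English frequencies:
  E: 12.7% (difference: 0.2%) <-- closest
  T: 9.1% (difference: 3.8%)
  A: 8.2% (difference: 4.7%)
  O: 7.5% (difference: 5.4%)
  I: 7.0% (difference: 5.9%)
  N: 6.7% (difference: 6.2%)
  S: 6.3% (difference: 6.6%)
  H: 6.1% (difference: 6.8%)
  R: 6.0% (difference: 6.9%)
  D: 4.3% (difference: 8.6%)
Step 3: 'W' most likely represents 'E' (frequency 12.7%).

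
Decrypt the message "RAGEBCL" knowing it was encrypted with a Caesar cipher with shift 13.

Step 1: Reverse the shift by subtracting 13 from each letter position.
  R (position 17) -> position (17-13) mod 26 = 4 -> E
  A (position 0) -> position (0-13) mod 26 = 13 -> N
  G (position 6) -> position (6-13) mod 26 = 19 -> T
  E (position 4) -> position (4-13) mod 26 = 17 -> R
  B (position 1) -> position (1-13) mod 26 = 14 -> O
  C (position 2) -> position (2-13) mod 26 = 15 -> P
  L (position 11) -> position (11-13) mod 26 = 24 -> Y
Decrypted message: ENTROPY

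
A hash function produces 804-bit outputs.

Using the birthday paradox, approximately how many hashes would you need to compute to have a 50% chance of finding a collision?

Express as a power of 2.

Step 1: The birthday paradox gives collision probability ~50% after sqrt(2^n) = 2^(n/2) hashes.
Step 2: For 804-bit output: 2^(804/2) = 2^402.
Step 3: Approximately 2^402 hash computations needed.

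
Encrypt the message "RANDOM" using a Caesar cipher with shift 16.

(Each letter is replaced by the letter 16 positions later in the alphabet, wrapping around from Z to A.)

Step 1: For each letter, shift forward by 16 positions (mod 26).
  R (position 17) -> position (17+16) mod 26 = 7 -> H
  A (position 0) -> position (0+16) mod 26 = 16 -> Q
  N (position 13) -> position (13+16) mod 26 = 3 -> D
  D (position 3) -> position (3+16) mod 26 = 19 -> T
  O (position 14) -> position (14+16) mod 26 = 4 -> E
  M (position 12) -> position (12+16) mod 26 = 2 -> C
Result: HQDTEC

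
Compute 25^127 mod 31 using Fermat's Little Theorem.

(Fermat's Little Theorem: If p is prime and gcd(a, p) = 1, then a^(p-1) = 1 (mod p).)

Step 1: Since 31 is prime, by Fermat's Little Theorem: 25^30 = 1 (mod 31).
Step 2: Reduce exponent: 127 mod 30 = 7.
Step 3: So 25^127 = 25^7 (mod 31).
Step 4: 25^7 mod 31 = 25.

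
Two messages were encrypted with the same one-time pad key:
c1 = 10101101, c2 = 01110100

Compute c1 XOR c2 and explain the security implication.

Step 1: c1 XOR c2 = (m1 XOR k) XOR (m2 XOR k).
Step 2: By XOR associativity/commutativity: = m1 XOR m2 XOR k XOR k = m1 XOR m2.
Step 3: 10101101 XOR 01110100 = 11011001 = 217.
Step 4: The key cancels out! An attacker learns m1 XOR m2 = 217, revealing the relationship between plaintexts.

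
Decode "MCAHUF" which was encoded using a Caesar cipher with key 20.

Step 1: Reverse the shift by subtracting 20 from each letter position.
  M (position 12) -> position (12-20) mod 26 = 18 -> S
  C (position 2) -> position (2-20) mod 26 = 8 -> I
  A (position 0) -> position (0-20) mod 26 = 6 -> G
  H (position 7) -> position (7-20) mod 26 = 13 -> N
  U (position 20) -> position (20-20) mod 26 = 0 -> A
  F (position 5) -> position (5-20) mod 26 = 11 -> L
Decrypted message: SIGNAL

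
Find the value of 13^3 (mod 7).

Step 1: Compute 13^3 mod 7 step by step, reducing modulo 7 at each step.
  13^1 mod 7 = 6
  13^2 mod 7 = (6 * 13) mod 7 = 1
  13^3 mod 7 = (1 * 13) mod 7 = 6
Step 2: Result = 6.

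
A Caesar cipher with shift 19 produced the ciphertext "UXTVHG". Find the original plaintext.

Step 1: Reverse the shift by subtracting 19 from each letter position.
  U (position 20) -> position (20-19) mod 26 = 1 -> B
  X (position 23) -> position (23-19) mod 26 = 4 -> E
  T (position 19) -> position (19-19) mod 26 = 0 -> A
  V (position 21) -> position (21-19) mod 26 = 2 -> C
  H (position 7) -> position (7-19) mod 26 = 14 -> O
  G (position 6) -> position (6-19) mod 26 = 13 -> N
Decrypted message: BEACON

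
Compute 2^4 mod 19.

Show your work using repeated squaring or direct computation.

Step 1: Compute 2^4 mod 19 step by step, reducing modulo 19 at each step.
  2^1 mod 19 = 2
  2^2 mod 19 = (2 * 2) mod 19 = 4
  2^3 mod 19 = (4 * 2) mod 19 = 8
  2^4 mod 19 = (8 * 2) mod 19 = 16
Step 2: Result = 16.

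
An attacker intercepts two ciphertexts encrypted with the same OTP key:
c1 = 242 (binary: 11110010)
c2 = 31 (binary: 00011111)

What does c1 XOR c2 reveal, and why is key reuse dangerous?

Step 1: c1 XOR c2 = (m1 XOR k) XOR (m2 XOR k).
Step 2: By XOR associativity/commutativity: = m1 XOR m2 XOR k XOR k = m1 XOR m2.
Step 3: 11110010 XOR 00011111 = 11101101 = 237.
Step 4: The key cancels out! An attacker learns m1 XOR m2 = 237, revealing the relationship between plaintexts.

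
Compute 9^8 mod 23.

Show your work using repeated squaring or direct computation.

Step 1: Compute 9^8 mod 23 step by step, reducing modulo 23 at each step.
  9^1 mod 23 = 9
  9^2 mod 23 = (9 * 9) mod 23 = 12
  9^3 mod 23 = (12 * 9) mod 23 = 16
  9^4 mod 23 = (16 * 9) mod 23 = 6
  9^5 mod 23 = (6 * 9) mod 23 = 8
  9^6 mod 23 = (8 * 9) mod 23 = 3
  9^7 mod 23 = (3 * 9) mod 23 = 4
  9^8 mod 23 = (4 * 9) mod 23 = 13
Step 2: Result = 13.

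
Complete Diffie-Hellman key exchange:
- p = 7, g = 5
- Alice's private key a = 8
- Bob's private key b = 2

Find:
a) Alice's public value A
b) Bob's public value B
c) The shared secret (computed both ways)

Step 1: A = g^a mod p = 5^8 mod 7 = 4.
Step 2: B = g^b mod p = 5^2 mod 7 = 4.
Step 3: Alice computes s = B^a mod p = 4^8 mod 7 = 2.
Step 4: Bob computes s = A^b mod p = 4^2 mod 7 = 2.
Both sides agree: shared secret = 2.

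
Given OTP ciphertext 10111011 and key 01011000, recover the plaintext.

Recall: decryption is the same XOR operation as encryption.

Step 1: XOR ciphertext with key:
  Ciphertext: 10111011
  Key:        01011000
  XOR:        11100011
Step 2: Plaintext = 11100011 = 227 in decimal.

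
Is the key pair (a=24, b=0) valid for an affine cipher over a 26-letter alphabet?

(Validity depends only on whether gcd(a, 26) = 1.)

Step 1: Compute gcd(24, 26).
Step 2: gcd(24, 26) = 2.
Since gcd = 2 != 1, 24 shares a common factor with 26, so it cannot be used.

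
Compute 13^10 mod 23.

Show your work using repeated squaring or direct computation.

Step 1: Compute 13^10 mod 23 step by step, reducing modulo 23 at each step.
  13^1 mod 23 = 13
  13^2 mod 23 = (13 * 13) mod 23 = 8
  13^3 mod 23 = (8 * 13) mod 23 = 12
  13^4 mod 23 = (12 * 13) mod 23 = 18
  13^5 mod 23 = (18 * 13) mod 23 = 4
  13^6 mod 23 = (4 * 13) mod 23 = 6
  13^7 mod 23 = (6 * 13) mod 23 = 9
  13^8 mod 23 = (9 * 13) mod 23 = 2
  13^9 mod 23 = (2 * 13) mod 23 = 3
  13^10 mod 23 = (3 * 13) mod 23 = 16
Step 2: Result = 16.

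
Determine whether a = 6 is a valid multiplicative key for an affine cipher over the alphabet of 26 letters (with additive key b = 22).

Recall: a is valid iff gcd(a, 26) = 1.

Step 1: Compute gcd(6, 26).
Step 2: gcd(6, 26) = 2.
Since gcd = 2 != 1, 6 shares a common factor with 26, so it cannot be used.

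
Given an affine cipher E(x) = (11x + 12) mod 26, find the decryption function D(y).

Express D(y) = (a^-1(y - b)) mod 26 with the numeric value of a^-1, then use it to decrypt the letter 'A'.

Step 1: Find a^-1, the modular inverse of 11 mod 26.
Step 2: We need 11 * a^-1 = 1 (mod 26).
Step 3: 11 * 19 = 209 = 8 * 26 + 1, so a^-1 = 19.
Step 4: D(y) = 19(y - 12) mod 26.
Step 5: Apply to 'A' (y = 0): D(0) = 19 * (0 - 12) mod 26 = 19 * -12 mod 26 = 6 -> 'G'.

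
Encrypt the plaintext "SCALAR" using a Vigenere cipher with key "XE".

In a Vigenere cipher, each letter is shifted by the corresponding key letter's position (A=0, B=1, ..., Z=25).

Step 1: Repeat key to match plaintext length:
  Plaintext: SCALAR
  Key:       XEXEXE
Step 2: Encrypt each letter:
  S(18) + X(23) = (18+23) mod 26 = 15 = P
  C(2) + E(4) = (2+4) mod 26 = 6 = G
  A(0) + X(23) = (0+23) mod 26 = 23 = X
  L(11) + E(4) = (11+4) mod 26 = 15 = P
  A(0) + X(23) = (0+23) mod 26 = 23 = X
  R(17) + E(4) = (17+4) mod 26 = 21 = V
Ciphertext: PGXPXV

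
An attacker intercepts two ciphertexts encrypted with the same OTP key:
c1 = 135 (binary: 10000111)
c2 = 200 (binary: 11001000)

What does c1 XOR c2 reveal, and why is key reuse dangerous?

Step 1: c1 XOR c2 = (m1 XOR k) XOR (m2 XOR k).
Step 2: By XOR associativity/commutativity: = m1 XOR m2 XOR k XOR k = m1 XOR m2.
Step 3: 10000111 XOR 11001000 = 01001111 = 79.
Step 4: The key cancels out! An attacker learns m1 XOR m2 = 79, revealing the relationship between plaintexts.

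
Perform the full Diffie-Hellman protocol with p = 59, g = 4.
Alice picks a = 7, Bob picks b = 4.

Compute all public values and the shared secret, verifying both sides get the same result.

Step 1: A = g^a mod p = 4^7 mod 59 = 41.
Step 2: B = g^b mod p = 4^4 mod 59 = 20.
Step 3: Alice computes s = B^a mod p = 20^7 mod 59 = 15.
Step 4: Bob computes s = A^b mod p = 41^4 mod 59 = 15.
Both sides agree: shared secret = 15.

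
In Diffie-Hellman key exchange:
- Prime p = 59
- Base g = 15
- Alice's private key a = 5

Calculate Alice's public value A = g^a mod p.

Step 1: A = g^a mod p = 15^5 mod 59.
  15^1 mod 59 = 15
  15^2 mod 59 = (15 * 15) mod 59 = 48
  15^3 mod 59 = (48 * 15) mod 59 = 12
  15^4 mod 59 = (12 * 15) mod 59 = 3
  15^5 mod 59 = (3 * 15) mod 59 = 45
Result: A = 45.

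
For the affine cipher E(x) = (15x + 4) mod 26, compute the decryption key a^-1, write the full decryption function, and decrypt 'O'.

Step 1: Find a^-1, the modular inverse of 15 mod 26.
Step 2: We need 15 * a^-1 = 1 (mod 26).
Step 3: 15 * 7 = 105 = 4 * 26 + 1, so a^-1 = 7.
Step 4: D(y) = 7(y - 4) mod 26.
Step 5: Apply to 'O' (y = 14): D(14) = 7 * (14 - 4) mod 26 = 7 * 10 mod 26 = 18 -> 'S'.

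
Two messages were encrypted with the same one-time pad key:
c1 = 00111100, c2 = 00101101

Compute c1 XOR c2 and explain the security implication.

Step 1: c1 XOR c2 = (m1 XOR k) XOR (m2 XOR k).
Step 2: By XOR associativity/commutativity: = m1 XOR m2 XOR k XOR k = m1 XOR m2.
Step 3: 00111100 XOR 00101101 = 00010001 = 17.
Step 4: The key cancels out! An attacker learns m1 XOR m2 = 17, revealing the relationship between plaintexts.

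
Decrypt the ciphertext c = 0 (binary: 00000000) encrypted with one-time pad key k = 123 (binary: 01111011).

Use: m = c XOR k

Step 1: XOR ciphertext with key:
  Ciphertext: 00000000
  Key:        01111011
  XOR:        01111011
Step 2: Plaintext = 01111011 = 123 in decimal.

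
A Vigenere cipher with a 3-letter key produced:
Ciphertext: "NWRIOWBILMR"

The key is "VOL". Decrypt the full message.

Step 1: Key 'VOL' has length 3. Extended key: VOLVOLVOLVO
Step 2: Decrypt each position:
  N(13) - V(21) = 18 = S
  W(22) - O(14) = 8 = I
  R(17) - L(11) = 6 = G
  I(8) - V(21) = 13 = N
  O(14) - O(14) = 0 = A
  W(22) - L(11) = 11 = L
  B(1) - V(21) = 6 = G
  I(8) - O(14) = 20 = U
  L(11) - L(11) = 0 = A
  M(12) - V(21) = 17 = R
  R(17) - O(14) = 3 = D
Plaintext: SIGNALGUARD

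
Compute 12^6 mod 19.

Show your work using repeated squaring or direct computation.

Step 1: Compute 12^6 mod 19 step by step, reducing modulo 19 at each step.
  12^1 mod 19 = 12
  12^2 mod 19 = (12 * 12) mod 19 = 11
  12^3 mod 19 = (11 * 12) mod 19 = 18
  12^4 mod 19 = (18 * 12) mod 19 = 7
  12^5 mod 19 = (7 * 12) mod 19 = 8
  12^6 mod 19 = (8 * 12) mod 19 = 1
Step 2: Result = 1.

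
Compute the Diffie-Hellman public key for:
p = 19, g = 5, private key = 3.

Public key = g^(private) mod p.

Step 1: A = g^a mod p = 5^3 mod 19.
  5^1 mod 19 = 5
  5^2 mod 19 = (5 * 5) mod 19 = 6
  5^3 mod 19 = (6 * 5) mod 19 = 11
Result: A = 11.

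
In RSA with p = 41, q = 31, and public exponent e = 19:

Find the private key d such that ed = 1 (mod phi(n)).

Step 1: n = 41 * 31 = 1271.
Step 2: phi(n) = 40 * 30 = 1200.
Step 3: Find d such that 19 * d = 1 (mod 1200).
Step 4: d = 19^(-1) mod 1200 = 379.
Verification: 19 * 379 = 7201 = 6 * 1200 + 1.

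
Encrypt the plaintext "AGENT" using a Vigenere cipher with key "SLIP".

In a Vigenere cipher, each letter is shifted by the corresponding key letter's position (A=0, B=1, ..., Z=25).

Step 1: Repeat key to match plaintext length:
  Plaintext: AGENT
  Key:       SLIPS
Step 2: Encrypt each letter:
  A(0) + S(18) = (0+18) mod 26 = 18 = S
  G(6) + L(11) = (6+11) mod 26 = 17 = R
  E(4) + I(8) = (4+8) mod 26 = 12 = M
  N(13) + P(15) = (13+15) mod 26 = 2 = C
  T(19) + S(18) = (19+18) mod 26 = 11 = L
Ciphertext: SRMCL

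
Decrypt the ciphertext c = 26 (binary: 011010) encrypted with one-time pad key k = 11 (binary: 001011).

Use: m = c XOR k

Step 1: XOR ciphertext with key:
  Ciphertext: 011010
  Key:        001011
  XOR:        010001
Step 2: Plaintext = 010001 = 17 in decimal.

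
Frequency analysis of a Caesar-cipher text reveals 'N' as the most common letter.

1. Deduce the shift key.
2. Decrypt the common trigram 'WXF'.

Step 1: In English, 'E' is the most frequent letter (12.7%).
Step 2: The most frequent ciphertext letter is 'N' (position 13).
Step 3: Shift = (13 - 4) mod 26 = 9.
Step 4: Decrypt 'WXF' by shifting back 9:
  W -> N
  X -> O
  F -> W
Step 5: 'WXF' decrypts to 'NOW'.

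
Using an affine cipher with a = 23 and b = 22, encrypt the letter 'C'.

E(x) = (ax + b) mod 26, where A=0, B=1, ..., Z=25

Step 1: Convert 'C' to number: x = 2.
Step 2: E(2) = (23 * 2 + 22) mod 26 = 68 mod 26 = 16.
Step 3: Convert 16 back to letter: Q.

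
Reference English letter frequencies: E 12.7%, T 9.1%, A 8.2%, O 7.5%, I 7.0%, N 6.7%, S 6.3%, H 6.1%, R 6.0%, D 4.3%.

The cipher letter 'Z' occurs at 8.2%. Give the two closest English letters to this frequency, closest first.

Step 1: Observed frequency of 'Z' is 8.2%.
Step 2: Compute distances to each reference frequency and sort:
  A (8.2%): difference = 0.0% <-- BEST
  O (7.5%): difference = 0.7% <-- RUNNER-UP
  T (9.1%): difference = 0.9%
  I (7.0%): difference = 1.2%
  N (6.7%): difference = 1.5%
Step 3: Most likely is 'A' (8.2%, diff 0.0%); second most likely is 'O' (7.5%, diff 0.7%).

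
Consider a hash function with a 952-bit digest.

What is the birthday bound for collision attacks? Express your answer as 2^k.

Step 1: The birthday paradox gives collision probability ~50% after sqrt(2^n) = 2^(n/2) hashes.
Step 2: For 952-bit output: 2^(952/2) = 2^476.
Step 3: Approximately 2^476 hash computations needed.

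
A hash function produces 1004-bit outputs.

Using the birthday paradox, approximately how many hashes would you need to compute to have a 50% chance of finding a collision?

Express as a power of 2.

Step 1: The birthday paradox gives collision probability ~50% after sqrt(2^n) = 2^(n/2) hashes.
Step 2: For 1004-bit output: 2^(1004/2) = 2^502.
Step 3: Approximately 2^502 hash computations needed.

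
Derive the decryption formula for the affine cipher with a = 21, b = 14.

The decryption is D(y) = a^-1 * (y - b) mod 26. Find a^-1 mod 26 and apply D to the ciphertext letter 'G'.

Step 1: Find a^-1, the modular inverse of 21 mod 26.
Step 2: We need 21 * a^-1 = 1 (mod 26).
Step 3: 21 * 5 = 105 = 4 * 26 + 1, so a^-1 = 5.
Step 4: D(y) = 5(y - 14) mod 26.
Step 5: Apply to 'G' (y = 6): D(6) = 5 * (6 - 14) mod 26 = 5 * -8 mod 26 = 12 -> 'M'.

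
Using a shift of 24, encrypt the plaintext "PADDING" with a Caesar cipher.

Step 1: For each letter, shift forward by 24 positions (mod 26).
  P (position 15) -> position (15+24) mod 26 = 13 -> N
  A (position 0) -> position (0+24) mod 26 = 24 -> Y
  D (position 3) -> position (3+24) mod 26 = 1 -> B
  D (position 3) -> position (3+24) mod 26 = 1 -> B
  I (position 8) -> position (8+24) mod 26 = 6 -> G
  N (position 13) -> position (13+24) mod 26 = 11 -> L
  G (position 6) -> position (6+24) mod 26 = 4 -> E
Result: NYBBGLE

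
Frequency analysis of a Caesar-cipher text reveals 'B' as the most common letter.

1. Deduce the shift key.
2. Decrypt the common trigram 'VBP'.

Step 1: In English, 'E' is the most frequent letter (12.7%).
Step 2: The most frequent ciphertext letter is 'B' (position 1).
Step 3: Shift = (1 - 4) mod 26 = 23.
Step 4: Decrypt 'VBP' by shifting back 23:
  V -> Y
  B -> E
  P -> S
Step 5: 'VBP' decrypts to 'YES'.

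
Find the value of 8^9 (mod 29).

Step 1: Compute 8^9 mod 29 step by step, reducing modulo 29 at each step.
  8^1 mod 29 = 8
  8^2 mod 29 = (8 * 8) mod 29 = 6
  8^3 mod 29 = (6 * 8) mod 29 = 19
  8^4 mod 29 = (19 * 8) mod 29 = 7
  8^5 mod 29 = (7 * 8) mod 29 = 27
  8^6 mod 29 = (27 * 8) mod 29 = 13
  8^7 mod 29 = (13 * 8) mod 29 = 17
  8^8 mod 29 = (17 * 8) mod 29 = 20
  8^9 mod 29 = (20 * 8) mod 29 = 15
Step 2: Result = 15.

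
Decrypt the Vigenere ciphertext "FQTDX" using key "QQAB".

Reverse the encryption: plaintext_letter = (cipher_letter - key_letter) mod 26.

Step 1: Extend key: QQABQ
Step 2: Decrypt each letter (c - k) mod 26:
  F(5) - Q(16) = (5-16) mod 26 = 15 = P
  Q(16) - Q(16) = (16-16) mod 26 = 0 = A
  T(19) - A(0) = (19-0) mod 26 = 19 = T
  D(3) - B(1) = (3-1) mod 26 = 2 = C
  X(23) - Q(16) = (23-16) mod 26 = 7 = H
Plaintext: PATCH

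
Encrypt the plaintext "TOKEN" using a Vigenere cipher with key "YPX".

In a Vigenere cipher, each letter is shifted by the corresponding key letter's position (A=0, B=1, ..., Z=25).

Step 1: Repeat key to match plaintext length:
  Plaintext: TOKEN
  Key:       YPXYP
Step 2: Encrypt each letter:
  T(19) + Y(24) = (19+24) mod 26 = 17 = R
  O(14) + P(15) = (14+15) mod 26 = 3 = D
  K(10) + X(23) = (10+23) mod 26 = 7 = H
  E(4) + Y(24) = (4+24) mod 26 = 2 = C
  N(13) + P(15) = (13+15) mod 26 = 2 = C
Ciphertext: RDHCC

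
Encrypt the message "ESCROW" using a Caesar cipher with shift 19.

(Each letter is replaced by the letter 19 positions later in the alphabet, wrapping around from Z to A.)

Step 1: For each letter, shift forward by 19 positions (mod 26).
  E (position 4) -> position (4+19) mod 26 = 23 -> X
  S (position 18) -> position (18+19) mod 26 = 11 -> L
  C (position 2) -> position (2+19) mod 26 = 21 -> V
  R (position 17) -> position (17+19) mod 26 = 10 -> K
  O (position 14) -> position (14+19) mod 26 = 7 -> H
  W (position 22) -> position (22+19) mod 26 = 15 -> P
Result: XLVKHP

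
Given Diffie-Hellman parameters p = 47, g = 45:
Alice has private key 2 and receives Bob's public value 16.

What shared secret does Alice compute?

Step 1: s = B^a mod p = 16^2 mod 47.
  16^1 mod 47 = 16
  16^2 mod 47 = (16 * 16) mod 47 = 21
Result: shared secret = 21.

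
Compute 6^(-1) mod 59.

Step 1: We need x such that 6 * x = 1 (mod 59).
Step 2: Using the extended Euclidean algorithm or trial:
  6 * 10 = 60 = 1 * 59 + 1.
Step 3: Since 60 mod 59 = 1, the inverse is x = 10.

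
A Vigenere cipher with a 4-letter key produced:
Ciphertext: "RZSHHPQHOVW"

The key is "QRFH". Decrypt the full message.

Step 1: Key 'QRFH' has length 4. Extended key: QRFHQRFHQRF
Step 2: Decrypt each position:
  R(17) - Q(16) = 1 = B
  Z(25) - R(17) = 8 = I
  S(18) - F(5) = 13 = N
  H(7) - H(7) = 0 = A
  H(7) - Q(16) = 17 = R
  P(15) - R(17) = 24 = Y
  Q(16) - F(5) = 11 = L
  H(7) - H(7) = 0 = A
  O(14) - Q(16) = 24 = Y
  V(21) - R(17) = 4 = E
  W(22) - F(5) = 17 = R
Plaintext: BINARYLAYER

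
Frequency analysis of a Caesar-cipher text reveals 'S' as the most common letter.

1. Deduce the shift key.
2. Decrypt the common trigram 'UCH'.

Step 1: In English, 'E' is the most frequent letter (12.7%).
Step 2: The most frequent ciphertext letter is 'S' (position 18).
Step 3: Shift = (18 - 4) mod 26 = 14.
Step 4: Decrypt 'UCH' by shifting back 14:
  U -> G
  C -> O
  H -> T
Step 5: 'UCH' decrypts to 'GOT'.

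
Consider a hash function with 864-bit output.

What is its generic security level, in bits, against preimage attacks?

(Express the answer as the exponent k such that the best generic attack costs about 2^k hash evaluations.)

Step 1: The hash has a 864-bit output.
Step 2: Preimage resistance means: given a digest h(x), it should be infeasible to find any input that hashes to it.
With a 864-bit output there are 2^864 possible digests, so a generic brute-force preimage search costs about 2^864 evaluations.
Step 3: Security level = 864 bits.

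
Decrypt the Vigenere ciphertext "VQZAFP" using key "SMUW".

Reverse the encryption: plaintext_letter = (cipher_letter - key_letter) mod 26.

Step 1: Extend key: SMUWSM
Step 2: Decrypt each letter (c - k) mod 26:
  V(21) - S(18) = (21-18) mod 26 = 3 = D
  Q(16) - M(12) = (16-12) mod 26 = 4 = E
  Z(25) - U(20) = (25-20) mod 26 = 5 = F
  A(0) - W(22) = (0-22) mod 26 = 4 = E
  F(5) - S(18) = (5-18) mod 26 = 13 = N
  P(15) - M(12) = (15-12) mod 26 = 3 = D
Plaintext: DEFEND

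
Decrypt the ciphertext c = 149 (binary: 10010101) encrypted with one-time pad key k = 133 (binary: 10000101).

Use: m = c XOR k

Step 1: XOR ciphertext with key:
  Ciphertext: 10010101
  Key:        10000101
  XOR:        00010000
Step 2: Plaintext = 00010000 = 16 in decimal.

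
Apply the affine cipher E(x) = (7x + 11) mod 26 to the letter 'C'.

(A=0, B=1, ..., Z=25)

Step 1: Convert 'C' to number: x = 2.
Step 2: E(2) = (7 * 2 + 11) mod 26 = 25 mod 26 = 25.
Step 3: Convert 25 back to letter: Z.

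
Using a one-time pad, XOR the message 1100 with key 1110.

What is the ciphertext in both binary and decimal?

Step 1: Write out the XOR operation bit by bit:
  Message: 1100
  Key:     1110
  XOR:     0010
Step 2: Convert to decimal: 0010 = 2.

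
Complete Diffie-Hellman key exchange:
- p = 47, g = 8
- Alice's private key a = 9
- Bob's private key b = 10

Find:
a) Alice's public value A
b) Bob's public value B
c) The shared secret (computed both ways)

Step 1: A = g^a mod p = 8^9 mod 47 = 16.
Step 2: B = g^b mod p = 8^10 mod 47 = 34.
Step 3: Alice computes s = B^a mod p = 34^9 mod 47 = 36.
Step 4: Bob computes s = A^b mod p = 16^10 mod 47 = 36.
Both sides agree: shared secret = 36.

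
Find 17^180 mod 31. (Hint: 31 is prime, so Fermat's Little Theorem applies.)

Step 1: Since 31 is prime, by Fermat's Little Theorem: 17^30 = 1 (mod 31).
Step 2: Reduce exponent: 180 mod 30 = 0.
Step 3: So 17^180 = 17^0 (mod 31).
Step 4: 17^0 mod 31 = 1.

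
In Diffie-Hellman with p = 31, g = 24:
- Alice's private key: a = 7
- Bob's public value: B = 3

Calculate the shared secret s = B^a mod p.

Step 1: s = B^a mod p = 3^7 mod 31.
  3^1 mod 31 = 3
  3^2 mod 31 = (3 * 3) mod 31 = 9
  3^3 mod 31 = (9 * 3) mod 31 = 27
  3^4 mod 31 = (27 * 3) mod 31 = 19
  3^5 mod 31 = (19 * 3) mod 31 = 26
  3^6 mod 31 = (26 * 3) mod 31 = 16
  3^7 mod 31 = (16 * 3) mod 31 = 17
Result: shared secret = 17.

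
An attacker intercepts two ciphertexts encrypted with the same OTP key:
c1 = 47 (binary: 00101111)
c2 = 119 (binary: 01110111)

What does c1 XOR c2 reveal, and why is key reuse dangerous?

Step 1: c1 XOR c2 = (m1 XOR k) XOR (m2 XOR k).
Step 2: By XOR associativity/commutativity: = m1 XOR m2 XOR k XOR k = m1 XOR m2.
Step 3: 00101111 XOR 01110111 = 01011000 = 88.
Step 4: The key cancels out! An attacker learns m1 XOR m2 = 88, revealing the relationship between plaintexts.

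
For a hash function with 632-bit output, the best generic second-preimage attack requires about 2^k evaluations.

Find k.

Step 1: The hash has a 632-bit output.
Step 2: Second-preimage resistance means: given a specific input x, it should be infeasible to find a different y with h(y) = h(x).
With a 632-bit output, a generic search for a second preimage costs about 2^632 evaluations (each trial matches the fixed target with probability 2^-632).
Step 3: Security level = 632 bits.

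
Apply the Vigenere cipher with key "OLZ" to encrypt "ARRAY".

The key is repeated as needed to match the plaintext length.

Step 1: Repeat key to match plaintext length:
  Plaintext: ARRAY
  Key:       OLZOL
Step 2: Encrypt each letter:
  A(0) + O(14) = (0+14) mod 26 = 14 = O
  R(17) + L(11) = (17+11) mod 26 = 2 = C
  R(17) + Z(25) = (17+25) mod 26 = 16 = Q
  A(0) + O(14) = (0+14) mod 26 = 14 = O
  Y(24) + L(11) = (24+11) mod 26 = 9 = J
Ciphertext: OCQOJ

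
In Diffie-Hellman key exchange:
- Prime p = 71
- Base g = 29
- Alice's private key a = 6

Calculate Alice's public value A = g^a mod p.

Step 1: A = g^a mod p = 29^6 mod 71.
  29^1 mod 71 = 29
  29^2 mod 71 = (29 * 29) mod 71 = 60
  29^3 mod 71 = (60 * 29) mod 71 = 36
  29^4 mod 71 = (36 * 29) mod 71 = 50
  29^5 mod 71 = (50 * 29) mod 71 = 30
  29^6 mod 71 = (30 * 29) mod 71 = 18
Result: A = 18.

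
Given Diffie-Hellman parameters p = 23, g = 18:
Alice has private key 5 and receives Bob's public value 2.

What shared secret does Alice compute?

Step 1: s = B^a mod p = 2^5 mod 23.
  2^1 mod 23 = 2
  2^2 mod 23 = (2 * 2) mod 23 = 4
  2^3 mod 23 = (4 * 2) mod 23 = 8
  2^4 mod 23 = (8 * 2) mod 23 = 16
  2^5 mod 23 = (16 * 2) mod 23 = 9
Result: shared secret = 9.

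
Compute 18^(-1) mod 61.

Step 1: We need x such that 18 * x = 1 (mod 61).
Step 2: Using the extended Euclidean algorithm or trial:
  18 * 17 = 306 = 5 * 61 + 1.
Step 3: Since 306 mod 61 = 1, the inverse is x = 17.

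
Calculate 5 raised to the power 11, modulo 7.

Step 1: Compute 5^11 mod 7 step by step, reducing modulo 7 at each step.
  5^1 mod 7 = 5
  5^2 mod 7 = (5 * 5) mod 7 = 4
  5^3 mod 7 = (4 * 5) mod 7 = 6
  5^4 mod 7 = (6 * 5) mod 7 = 2
  5^5 mod 7 = (2 * 5) mod 7 = 3
  5^6 mod 7 = (3 * 5) mod 7 = 1
  5^7 mod 7 = (1 * 5) mod 7 = 5
  5^8 mod 7 = (5 * 5) mod 7 = 4
  5^9 mod 7 = (4 * 5) mod 7 = 6
  5^10 mod 7 = (6 * 5) mod 7 = 2
  5^11 mod 7 = (2 * 5) mod 7 = 3
Step 2: Result = 3.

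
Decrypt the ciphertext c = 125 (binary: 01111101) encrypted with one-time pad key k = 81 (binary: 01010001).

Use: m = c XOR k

Step 1: XOR ciphertext with key:
  Ciphertext: 01111101
  Key:        01010001
  XOR:        00101100
Step 2: Plaintext = 00101100 = 44 in decimal.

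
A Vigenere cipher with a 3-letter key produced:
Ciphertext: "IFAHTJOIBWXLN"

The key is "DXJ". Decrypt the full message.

Step 1: Key 'DXJ' has length 3. Extended key: DXJDXJDXJDXJD
Step 2: Decrypt each position:
  I(8) - D(3) = 5 = F
  F(5) - X(23) = 8 = I
  A(0) - J(9) = 17 = R
  H(7) - D(3) = 4 = E
  T(19) - X(23) = 22 = W
  J(9) - J(9) = 0 = A
  O(14) - D(3) = 11 = L
  I(8) - X(23) = 11 = L
  B(1) - J(9) = 18 = S
  W(22) - D(3) = 19 = T
  X(23) - X(23) = 0 = A
  L(11) - J(9) = 2 = C
  N(13) - D(3) = 10 = K
Plaintext: FIREWALLSTACK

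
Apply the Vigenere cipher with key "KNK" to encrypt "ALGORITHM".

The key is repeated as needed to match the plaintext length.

Step 1: Repeat key to match plaintext length:
  Plaintext: ALGORITHM
  Key:       KNKKNKKNK
Step 2: Encrypt each letter:
  A(0) + K(10) = (0+10) mod 26 = 10 = K
  L(11) + N(13) = (11+13) mod 26 = 24 = Y
  G(6) + K(10) = (6+10) mod 26 = 16 = Q
  O(14) + K(10) = (14+10) mod 26 = 24 = Y
  R(17) + N(13) = (17+13) mod 26 = 4 = E
  I(8) + K(10) = (8+10) mod 26 = 18 = S
  T(19) + K(10) = (19+10) mod 26 = 3 = D
  H(7) + N(13) = (7+13) mod 26 = 20 = U
  M(12) + K(10) = (12+10) mod 26 = 22 = W
Ciphertext: KYQYESDUW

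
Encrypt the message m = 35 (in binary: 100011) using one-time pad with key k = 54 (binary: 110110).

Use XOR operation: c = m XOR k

Step 1: Write out the XOR operation bit by bit:
  Message: 100011
  Key:     110110
  XOR:     010101
Step 2: Convert to decimal: 010101 = 21.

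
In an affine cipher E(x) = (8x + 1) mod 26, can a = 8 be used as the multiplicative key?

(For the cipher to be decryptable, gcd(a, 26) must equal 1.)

Step 1: Compute gcd(8, 26).
Step 2: gcd(8, 26) = 2.
Since gcd = 2 != 1, 8 shares a common factor with 26, so it cannot be used.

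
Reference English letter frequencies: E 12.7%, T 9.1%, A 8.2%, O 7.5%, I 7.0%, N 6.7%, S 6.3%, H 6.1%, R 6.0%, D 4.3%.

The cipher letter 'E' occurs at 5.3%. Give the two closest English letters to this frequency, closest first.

Step 1: Observed frequency of 'E' is 5.3%.
Step 2: Compute distances to each reference frequency and sort:
  R (6.0%): difference = 0.7% <-- BEST
  H (6.1%): difference = 0.8% <-- RUNNER-UP
  S (6.3%): difference = 1.0%
  D (4.3%): difference = 1.0%
  N (6.7%): difference = 1.4%
Step 3: Most likely is 'R' (6.0%, diff 0.7%); second most likely is 'H' (6.1%, diff 0.8%).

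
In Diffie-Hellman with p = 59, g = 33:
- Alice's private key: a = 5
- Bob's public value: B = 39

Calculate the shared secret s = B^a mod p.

Step 1: s = B^a mod p = 39^5 mod 59.
  39^1 mod 59 = 39
  39^2 mod 59 = (39 * 39) mod 59 = 46
  39^3 mod 59 = (46 * 39) mod 59 = 24
  39^4 mod 59 = (24 * 39) mod 59 = 51
  39^5 mod 59 = (51 * 39) mod 59 = 42
Result: shared secret = 42.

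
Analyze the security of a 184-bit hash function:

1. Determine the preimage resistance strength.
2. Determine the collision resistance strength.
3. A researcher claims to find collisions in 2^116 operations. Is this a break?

Step 1: Preimage resistance requires brute-force of 2^184 operations.
Step 2: Collision resistance (birthday bound) = 2^(184/2) = 2^92.
Step 3: The claimed attack costs 2^116 operations.
Step 4: Since 2^116 >= 2^92, the claimed attack is no faster than the generic birthday attack, so this does not break collision resistance.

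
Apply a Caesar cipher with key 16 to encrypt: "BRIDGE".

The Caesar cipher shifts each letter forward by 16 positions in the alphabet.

Step 1: For each letter, shift forward by 16 positions (mod 26).
  B (position 1) -> position (1+16) mod 26 = 17 -> R
  R (position 17) -> position (17+16) mod 26 = 7 -> H
  I (position 8) -> position (8+16) mod 26 = 24 -> Y
  D (position 3) -> position (3+16) mod 26 = 19 -> T
  G (position 6) -> position (6+16) mod 26 = 22 -> W
  E (position 4) -> position (4+16) mod 26 = 20 -> U
Result: RHYTWU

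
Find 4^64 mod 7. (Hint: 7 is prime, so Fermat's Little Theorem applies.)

Step 1: Since 7 is prime, by Fermat's Little Theorem: 4^6 = 1 (mod 7).
Step 2: Reduce exponent: 64 mod 6 = 4.
Step 3: So 4^64 = 4^4 (mod 7).
Step 4: 4^4 mod 7 = 4.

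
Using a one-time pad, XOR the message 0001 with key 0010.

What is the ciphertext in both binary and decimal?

Step 1: Write out the XOR operation bit by bit:
  Message: 0001
  Key:     0010
  XOR:     0011
Step 2: Convert to decimal: 0011 = 3.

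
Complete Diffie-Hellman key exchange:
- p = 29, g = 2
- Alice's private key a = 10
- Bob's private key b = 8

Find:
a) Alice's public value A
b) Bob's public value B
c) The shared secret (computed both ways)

Step 1: A = g^a mod p = 2^10 mod 29 = 9.
Step 2: B = g^b mod p = 2^8 mod 29 = 24.
Step 3: Alice computes s = B^a mod p = 24^10 mod 29 = 20.
Step 4: Bob computes s = A^b mod p = 9^8 mod 29 = 20.
Both sides agree: shared secret = 20.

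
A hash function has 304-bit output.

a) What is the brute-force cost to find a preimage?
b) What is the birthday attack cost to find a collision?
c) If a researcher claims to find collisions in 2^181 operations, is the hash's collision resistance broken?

Step 1: Preimage resistance requires brute-force of 2^304 operations.
Step 2: Collision resistance (birthday bound) = 2^(304/2) = 2^152.
Step 3: The claimed attack costs 2^181 operations.
Step 4: Since 2^181 >= 2^152, the claimed attack is no faster than the generic birthday attack, so this does not break collision resistance.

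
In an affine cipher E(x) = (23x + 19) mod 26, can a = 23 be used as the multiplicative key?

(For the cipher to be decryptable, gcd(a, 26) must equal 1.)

Step 1: Compute gcd(23, 26).
Step 2: gcd(23, 26) = 1.
Since gcd = 1, 23 is coprime with 26, so it is a valid key.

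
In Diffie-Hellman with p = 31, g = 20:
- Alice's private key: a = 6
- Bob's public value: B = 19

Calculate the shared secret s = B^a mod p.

Step 1: s = B^a mod p = 19^6 mod 31.
  19^1 mod 31 = 19
  19^2 mod 31 = (19 * 19) mod 31 = 20
  19^3 mod 31 = (20 * 19) mod 31 = 8
  19^4 mod 31 = (8 * 19) mod 31 = 28
  19^5 mod 31 = (28 * 19) mod 31 = 5
  19^6 mod 31 = (5 * 19) mod 31 = 2
Result: shared secret = 2.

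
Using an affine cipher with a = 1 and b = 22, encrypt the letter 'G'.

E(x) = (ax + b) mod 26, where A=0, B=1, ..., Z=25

Step 1: Convert 'G' to number: x = 6.
Step 2: E(6) = (1 * 6 + 22) mod 26 = 28 mod 26 = 2.
Step 3: Convert 2 back to letter: C.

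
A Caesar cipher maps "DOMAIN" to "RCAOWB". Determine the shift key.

Step 1: Compare first letters: D (position 3) -> R (position 17).
Step 2: Shift = (17 - 3) mod 26 = 14.
The shift value is 14.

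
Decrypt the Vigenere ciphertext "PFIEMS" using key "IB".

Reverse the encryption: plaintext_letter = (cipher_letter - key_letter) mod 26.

Step 1: Extend key: IBIBIB
Step 2: Decrypt each letter (c - k) mod 26:
  P(15) - I(8) = (15-8) mod 26 = 7 = H
  F(5) - B(1) = (5-1) mod 26 = 4 = E
  I(8) - I(8) = (8-8) mod 26 = 0 = A
  E(4) - B(1) = (4-1) mod 26 = 3 = D
  M(12) - I(8) = (12-8) mod 26 = 4 = E
  S(18) - B(1) = (18-1) mod 26 = 17 = R
Plaintext: HEADER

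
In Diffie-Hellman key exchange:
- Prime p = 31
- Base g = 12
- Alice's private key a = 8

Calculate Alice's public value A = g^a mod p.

Step 1: A = g^a mod p = 12^8 mod 31.
  12^1 mod 31 = 12
  12^2 mod 31 = (12 * 12) mod 31 = 20
  12^3 mod 31 = (20 * 12) mod 31 = 23
  12^4 mod 31 = (23 * 12) mod 31 = 28
  12^5 mod 31 = (28 * 12) mod 31 = 26
  12^6 mod 31 = (26 * 12) mod 31 = 2
  12^7 mod 31 = (2 * 12) mod 31 = 24
  12^8 mod 31 = (24 * 12) mod 31 = 9
Result: A = 9.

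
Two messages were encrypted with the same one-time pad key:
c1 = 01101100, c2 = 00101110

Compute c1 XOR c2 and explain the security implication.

Step 1: c1 XOR c2 = (m1 XOR k) XOR (m2 XOR k).
Step 2: By XOR associativity/commutativity: = m1 XOR m2 XOR k XOR k = m1 XOR m2.
Step 3: 01101100 XOR 00101110 = 01000010 = 66.
Step 4: The key cancels out! An attacker learns m1 XOR m2 = 66, revealing the relationship between plaintexts.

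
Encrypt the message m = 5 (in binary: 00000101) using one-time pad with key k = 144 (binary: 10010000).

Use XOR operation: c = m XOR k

Step 1: Write out the XOR operation bit by bit:
  Message: 00000101
  Key:     10010000
  XOR:     10010101
Step 2: Convert to decimal: 10010101 = 149.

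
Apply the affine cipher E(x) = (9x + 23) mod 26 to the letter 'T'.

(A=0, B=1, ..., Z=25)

Step 1: Convert 'T' to number: x = 19.
Step 2: E(19) = (9 * 19 + 23) mod 26 = 194 mod 26 = 12.
Step 3: Convert 12 back to letter: M.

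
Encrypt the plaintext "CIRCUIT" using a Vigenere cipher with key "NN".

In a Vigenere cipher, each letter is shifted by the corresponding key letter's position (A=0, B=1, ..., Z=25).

Step 1: Repeat key to match plaintext length:
  Plaintext: CIRCUIT
  Key:       NNNNNNN
Step 2: Encrypt each letter:
  C(2) + N(13) = (2+13) mod 26 = 15 = P
  I(8) + N(13) = (8+13) mod 26 = 21 = V
  R(17) + N(13) = (17+13) mod 26 = 4 = E
  C(2) + N(13) = (2+13) mod 26 = 15 = P
  U(20) + N(13) = (20+13) mod 26 = 7 = H
  I(8) + N(13) = (8+13) mod 26 = 21 = V
  T(19) + N(13) = (19+13) mod 26 = 6 = G
Ciphertext: PVEPHVG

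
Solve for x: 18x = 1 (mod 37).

Step 1: We need x such that 18 * x = 1 (mod 37).
Step 2: Using the extended Euclidean algorithm or trial:
  18 * 35 = 630 = 17 * 37 + 1.
Step 3: Since 630 mod 37 = 1, the inverse is x = 35.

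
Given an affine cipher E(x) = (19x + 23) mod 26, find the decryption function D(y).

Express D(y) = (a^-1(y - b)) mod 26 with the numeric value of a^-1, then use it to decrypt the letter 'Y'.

Step 1: Find a^-1, the modular inverse of 19 mod 26.
Step 2: We need 19 * a^-1 = 1 (mod 26).
Step 3: 19 * 11 = 209 = 8 * 26 + 1, so a^-1 = 11.
Step 4: D(y) = 11(y - 23) mod 26.
Step 5: Apply to 'Y' (y = 24): D(24) = 11 * (24 - 23) mod 26 = 11 * 1 mod 26 = 11 -> 'L'.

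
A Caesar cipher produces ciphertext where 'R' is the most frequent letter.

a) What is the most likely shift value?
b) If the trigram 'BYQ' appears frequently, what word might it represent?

Step 1: In English, 'E' is the most frequent letter (12.7%).
Step 2: The most frequent ciphertext letter is 'R' (position 17).
Step 3: Shift = (17 - 4) mod 26 = 13.
Step 4: Decrypt 'BYQ' by shifting back 13:
  B -> O
  Y -> L
  Q -> D
Step 5: 'BYQ' decrypts to 'OLD'.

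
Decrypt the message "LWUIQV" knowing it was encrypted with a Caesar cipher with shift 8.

Step 1: Reverse the shift by subtracting 8 from each letter position.
  L (position 11) -> position (11-8) mod 26 = 3 -> D
  W (position 22) -> position (22-8) mod 26 = 14 -> O
  U (position 20) -> position (20-8) mod 26 = 12 -> M
  I (position 8) -> position (8-8) mod 26 = 0 -> A
  Q (position 16) -> position (16-8) mod 26 = 8 -> I
  V (position 21) -> position (21-8) mod 26 = 13 -> N
Decrypted message: DOMAIN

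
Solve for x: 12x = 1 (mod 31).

Step 1: We need x such that 12 * x = 1 (mod 31).
Step 2: Using the extended Euclidean algorithm or trial:
  12 * 13 = 156 = 5 * 31 + 1.
Step 3: Since 156 mod 31 = 1, the inverse is x = 13.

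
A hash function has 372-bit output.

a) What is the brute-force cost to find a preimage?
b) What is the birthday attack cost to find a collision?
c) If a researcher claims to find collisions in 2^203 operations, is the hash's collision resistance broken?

Step 1: Preimage resistance requires brute-force of 2^372 operations.
Step 2: Collision resistance (birthday bound) = 2^(372/2) = 2^186.
Step 3: The claimed attack costs 2^203 operations.
Step 4: Since 2^203 >= 2^186, the claimed attack is no faster than the generic birthday attack, so this does not break collision resistance.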